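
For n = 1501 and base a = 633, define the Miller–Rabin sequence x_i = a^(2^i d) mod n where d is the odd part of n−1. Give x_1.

n − 1 = 1500 = 2^2 · 375, so s = 2 and d = 375.
Repeated squaring mod 1501: 633^1 ≡ 633, 633^2 ≡ 1423, 633^4 ≡ 80, 633^8 ≡ 396, 633^16 ≡ 712, 633^32 ≡ 1107, 633^64 ≡ 633, 633^128 ≡ 1423, 633^256 ≡ 80.
375 = 256 + 64 + 32 + 16 + 4 + 2 + 1, so 633^375 ≡ 80·633·1107·712·80·1423·633 ≡ 1265 (mod 1501).
x_0 = 1265.
x_1 = 1265^2 mod 1501 = 159.

159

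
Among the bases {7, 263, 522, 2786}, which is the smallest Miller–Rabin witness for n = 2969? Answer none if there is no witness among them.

n − 1 = 2968 = 2^3 · 371, so s = 3 and d = 371.
Base 7: x_0 = 7^371 mod 2969 = 2005. x_0 is neither 1 nor 2968, so continue squaring. x_1 = 2005^2 mod 2969 = 2968. x_1 ≡ −1, so 7 is not a witness.
Base 263: x_0 = 263^371 mod 2969 = 1872. x_0 is neither 1 nor 2968, so continue squaring. x_1 = 1872^2 mod 2969 = 964. x_2 = 964^2 mod 2969 = 2968. x_2 ≡ −1, so 263 is not a witness.
Base 522: x_0 = 522^371 mod 2969 = 1872. x_0 is neither 1 nor 2968, so continue squaring. x_1 = 1872^2 mod 2969 = 964. x_2 = 964^2 mod 2969 = 2968. x_2 ≡ −1, so 522 is not a witness.
Base 2786: x_0 = 2786^371 mod 2969 = 2425. x_0 is neither 1 nor 2968, so continue squaring. x_1 = 2425^2 mod 2969 = 2005. x_2 = 2005^2 mod 2969 = 2968. x_2 ≡ −1, so 2786 is not a witness.
No listed base is a witness for 2969.

none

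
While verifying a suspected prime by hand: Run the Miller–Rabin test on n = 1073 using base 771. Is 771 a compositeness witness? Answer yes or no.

no

n − 1 = 1072 = 2^4 · 67, so s = 4 and d = 67.
x_0 = 771^67 mod 1073 = 302.
x_0 is neither 1 nor 1072, so continue squaring.
x_1 = 302^2 mod 1073 = 1072.
x_1 ≡ −1, so 771 is not a witness.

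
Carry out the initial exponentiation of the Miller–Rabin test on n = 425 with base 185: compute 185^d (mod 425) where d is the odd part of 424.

325

n − 1 = 424 = 2^3 · 53, so s = 3 and d = 53.
185^53 mod 425 = 325.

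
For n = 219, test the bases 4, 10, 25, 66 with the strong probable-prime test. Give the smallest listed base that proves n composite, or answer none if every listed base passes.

4

n − 1 = 218 = 2^1 · 109, so s = 1 and d = 109.
Base 4: x_0 = 4^109 mod 219 = 4. x_0 ∉ {1, 218} and s = 1, so 4 is a Miller–Rabin witness and 219 is composite.
Base 10: x_0 = 10^109 mod 219 = 136. x_0 ∉ {1, 218} and s = 1, so 10 is a Miller–Rabin witness and 219 is composite.
Base 25: x_0 = 25^109 mod 219 = 25. x_0 ∉ {1, 218} and s = 1, so 25 is a Miller–Rabin witness and 219 is composite.
Base 66: x_0 = 66^109 mod 219 = 153. x_0 ∉ {1, 218} and s = 1, so 66 is a Miller–Rabin witness and 219 is composite.
The smallest witness among the given bases is 4.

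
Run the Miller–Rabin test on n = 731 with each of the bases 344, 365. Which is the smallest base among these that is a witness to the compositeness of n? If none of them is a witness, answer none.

344

n − 1 = 730 = 2^1 · 365, so s = 1 and d = 365.
Base 344: x_0 = 344^365 mod 731 = 344. x_0 ∉ {1, 730} and s = 1, so 344 is a Miller–Rabin witness and 731 is composite.
Base 365: x_0 = 365^365 mod 731 = 451. x_0 ∉ {1, 730} and s = 1, so 365 is a Miller–Rabin witness and 731 is composite.
The smallest witness among the given bases is 344.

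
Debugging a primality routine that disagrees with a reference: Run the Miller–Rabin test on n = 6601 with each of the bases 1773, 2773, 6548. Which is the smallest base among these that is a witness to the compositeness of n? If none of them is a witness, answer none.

2773

n − 1 = 6600 = 2^3 · 825, so s = 3 and d = 825.
Base 1773: x_0 = 1773^825 mod 6601 = 1. x_0 = 1, so 1773 is not a witness.
Base 2773: x_0 = 2773^825 mod 6601 = 3704. x_0 is neither 1 nor 6600, so continue squaring. x_1 = 3704^2 mod 6601 = 2738. x_2 = 2738^2 mod 6601 = 4509. Reached i = s−1 = 2 without hitting −1: 2773 is a Miller–Rabin witness and 6601 is composite.
Base 6548: x_0 = 6548^825 mod 6601 = 3037. x_0 is neither 1 nor 6600, so continue squaring. x_1 = 3037^2 mod 6601 = 1772. x_2 = 1772^2 mod 6601 = 4509. Reached i = s−1 = 2 without hitting −1: 6548 is a Miller–Rabin witness and 6601 is composite.
The smallest witness among the given bases is 2773.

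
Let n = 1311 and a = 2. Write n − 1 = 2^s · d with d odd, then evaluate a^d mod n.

n − 1 = 1310 = 2^1 · 655, so s = 1 and d = 655.
Repeated squaring mod 1311: 2^1 ≡ 2, 2^2 ≡ 4, 2^4 ≡ 16, 2^8 ≡ 256, 2^16 ≡ 1297, 2^32 ≡ 196, 2^64 ≡ 397, 2^128 ≡ 289, 2^256 ≡ 928, 2^512 ≡ 1168.
655 = 512 + 128 + 8 + 4 + 2 + 1, so 2^655 ≡ 1168·289·256·16·4·2 ≡ 869 (mod 1311).

869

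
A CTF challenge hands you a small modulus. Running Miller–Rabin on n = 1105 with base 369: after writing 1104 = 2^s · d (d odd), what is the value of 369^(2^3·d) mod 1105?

n − 1 = 1104 = 2^4 · 69, so s = 4 and d = 69.
x_0 = 369^69 mod 1105 = 564.
x_1 = 564^2 mod 1105 = 961.
x_2 = 961^2 mod 1105 = 846.
x_3 = 846^2 mod 1105 = 781.

781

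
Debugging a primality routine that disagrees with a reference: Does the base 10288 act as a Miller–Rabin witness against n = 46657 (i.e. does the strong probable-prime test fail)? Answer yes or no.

no

n − 1 = 46656 = 2^6 · 729, so s = 6 and d = 729.
Repeated squaring mod 46657: 10288^1 ≡ 10288, 10288^2 ≡ 24868, 10288^4 ≡ 25546, 10288^8 ≡ 6657, 10288^16 ≡ 38156, 10288^32 ≡ 41965, 10288^64 ≡ 39417, 10288^128 ≡ 21789, 10288^256 ≡ 25546, 10288^512 ≡ 6657.
729 = 512 + 128 + 64 + 16 + 8 + 1, so 10288^729 ≡ 6657·21789·39417·38156·6657·10288 ≡ 41397 (mod 46657).
x_0 = 10288^729 mod 46657 = 41397.
x_0 is neither 1 nor 46656, so continue squaring.
x_1 = 41397^2 mod 46657 = 46656.
x_1 ≡ −1, so 10288 is not a witness.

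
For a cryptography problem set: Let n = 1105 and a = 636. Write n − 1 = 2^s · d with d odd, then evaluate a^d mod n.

n − 1 = 1104 = 2^4 · 69, so s = 4 and d = 69.
636^69 mod 1105 = 181.

181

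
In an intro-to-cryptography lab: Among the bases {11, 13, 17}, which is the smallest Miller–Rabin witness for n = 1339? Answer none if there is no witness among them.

n − 1 = 1338 = 2^1 · 669, so s = 1 and d = 669.
Base 11: x_0 = 11^669 mod 1339 = 554. x_0 ∉ {1, 1338} and s = 1, so 11 is a Miller–Rabin witness and 1339 is composite.
Base 13: x_0 = 13^669 mod 1339 = 1053. x_0 ∉ {1, 1338} and s = 1, so 13 is a Miller–Rabin witness and 1339 is composite.
Base 17: x_0 = 17^669 mod 1339 = 961. x_0 ∉ {1, 1338} and s = 1, so 17 is a Miller–Rabin witness and 1339 is composite.
The smallest witness among the given bases is 11.

11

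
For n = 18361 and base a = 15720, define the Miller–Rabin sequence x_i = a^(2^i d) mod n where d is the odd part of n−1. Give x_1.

n − 1 = 18360 = 2^3 · 2295, so s = 3 and d = 2295.
Repeated squaring mod 18361: 15720^1 ≡ 15720, 15720^2 ≡ 16062, 15720^4 ≡ 15794, 15720^8 ≡ 16251, 15720^16 ≡ 8738, 15720^32 ≡ 7606, 15720^64 ≡ 14086, 15720^128 ≡ 6430, 15720^256 ≡ 14289, 15720^512 ≡ 1201, 15720^1024 ≡ 10243, 15720^2048 ≡ 4295.
2295 = 2048 + 128 + 64 + 32 + 16 + 4 + 2 + 1, so 15720^2295 ≡ 4295·6430·14086·7606·8738·15794·16062·15720 ≡ 3954 (mod 18361).
x_0 = 3954.
x_1 = 3954^2 mod 18361 = 8905.

8905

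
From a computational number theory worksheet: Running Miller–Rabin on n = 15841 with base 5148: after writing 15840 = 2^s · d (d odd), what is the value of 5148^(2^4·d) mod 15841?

n − 1 = 15840 = 2^5 · 495, so s = 5 and d = 495.
Repeated squaring mod 15841: 5148^1 ≡ 5148, 5148^2 ≡ 15752, 5148^4 ≡ 7921, 5148^8 ≡ 11881, 5148^16 ≡ 14851, 5148^32 ≡ 13799, 5148^64 ≡ 3581, 5148^128 ≡ 8192, 5148^256 ≡ 6388.
495 = 256 + 128 + 64 + 32 + 8 + 4 + 2 + 1, so 5148^495 ≡ 6388·8192·3581·13799·11881·7921·15752·5148 ≡ 10758 (mod 15841).
x_0 = 10758.
x_1 = 10758^2 mod 15841 = 218.
x_2 = 218^2 mod 15841 = 1.
x_3 = 1^2 mod 15841 = 1.
x_4 = 1^2 mod 15841 = 1.

1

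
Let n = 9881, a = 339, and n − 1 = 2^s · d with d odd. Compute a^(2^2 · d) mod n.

6026

n − 1 = 9880 = 2^3 · 1235, so s = 3 and d = 1235.
x_0 = 339^1235 mod 9881 = 5303.
x_1 = 5303^2 mod 9881 = 483.
x_2 = 483^2 mod 9881 = 6026.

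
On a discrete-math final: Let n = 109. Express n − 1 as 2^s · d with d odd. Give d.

Halving: 108 → 54 → 27; 27 is odd.
So 108 = 2^2 · 27.

27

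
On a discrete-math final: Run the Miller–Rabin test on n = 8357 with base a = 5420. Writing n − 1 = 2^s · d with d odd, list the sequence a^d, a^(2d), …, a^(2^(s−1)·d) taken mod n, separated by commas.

3443, 4023

n − 1 = 8356 = 2^2 · 2089, so s = 2 and d = 2089.
x_0 = 5420^2089 mod 8357 = 3443.
x_1 = 3443^2 mod 8357 = 4023.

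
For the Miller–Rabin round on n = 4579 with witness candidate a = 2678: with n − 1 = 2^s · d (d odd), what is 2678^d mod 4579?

1975

n − 1 = 4578 = 2^1 · 2289, so s = 1 and d = 2289.
2678^2289 mod 4579 = 1975.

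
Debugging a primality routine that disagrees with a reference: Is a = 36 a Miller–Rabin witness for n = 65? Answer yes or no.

n − 1 = 64 = 2^6 · 1, so s = 6 and d = 1.
x_0 = 36^1 mod 65 = 36.
x_0 is neither 1 nor 64, so continue squaring.
x_1 = 36^2 mod 65 = 61.
x_2 = 61^2 mod 65 = 16.
x_3 = 16^2 mod 65 = 61.
x_4 = 61^2 mod 65 = 16.
x_5 = 16^2 mod 65 = 61.
Reached i = s−1 = 5 without hitting −1: 36 is a Miller–Rabin witness and 65 is composite.

yes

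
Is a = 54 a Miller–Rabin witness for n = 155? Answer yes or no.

n − 1 = 154 = 2^1 · 77, so s = 1 and d = 77.
x_0 = 54^77 mod 155 = 29.
x_0 ∉ {1, 154} and s = 1, so 54 is a Miller–Rabin witness and 155 is composite.

yes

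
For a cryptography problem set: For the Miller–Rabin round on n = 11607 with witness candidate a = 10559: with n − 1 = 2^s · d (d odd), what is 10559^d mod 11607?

4667

n − 1 = 11606 = 2^1 · 5803, so s = 1 and d = 5803.
Repeated squaring mod 11607: 10559^1 ≡ 10559, 10559^2 ≡ 7246, 10559^4 ≡ 6055, 10559^8 ≡ 8119, 10559^16 ≡ 2008, 10559^32 ≡ 4435, 10559^64 ≡ 6967, 10559^128 ≡ 10222, 10559^256 ≡ 3070, 10559^512 ≡ 16, 10559^1024 ≡ 256, 10559^2048 ≡ 7501, 10559^4096 ≡ 5872.
5803 = 4096 + 1024 + 512 + 128 + 32 + 8 + 2 + 1, so 10559^5803 ≡ 5872·256·16·10222·4435·8119·7246·10559 ≡ 4667 (mod 11607).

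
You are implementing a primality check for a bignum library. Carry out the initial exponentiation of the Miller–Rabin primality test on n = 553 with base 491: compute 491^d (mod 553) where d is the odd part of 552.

n − 1 = 552 = 2^3 · 69, so s = 3 and d = 69.
By repeated squaring, 491^69 ≡ 456 (mod 553).

456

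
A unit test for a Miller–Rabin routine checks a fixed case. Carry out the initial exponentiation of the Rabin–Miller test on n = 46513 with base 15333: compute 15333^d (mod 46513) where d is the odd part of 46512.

n − 1 = 46512 = 2^4 · 2907, so s = 4 and d = 2907.
15333^2907 mod 46513 = 15096.

15096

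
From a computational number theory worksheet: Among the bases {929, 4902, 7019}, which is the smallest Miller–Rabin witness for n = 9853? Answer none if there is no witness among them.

929

n − 1 = 9852 = 2^2 · 2463, so s = 2 and d = 2463.
Base 929: x_0 = 929^2463 mod 9853 = 2462. x_0 is neither 1 nor 9852, so continue squaring. x_1 = 2462^2 mod 9853 = 1849. Reached i = s−1 = 1 without hitting −1: 929 is a Miller–Rabin witness and 9853 is composite.
Base 4902: x_0 = 4902^2463 mod 9853 = 6693. x_0 is neither 1 nor 9852, so continue squaring. x_1 = 6693^2 mod 9853 = 4511. Reached i = s−1 = 1 without hitting −1: 4902 is a Miller–Rabin witness and 9853 is composite.
Base 7019: x_0 = 7019^2463 mod 9853 = 1549. x_0 is neither 1 nor 9852, so continue squaring. x_1 = 1549^2 mod 9853 = 5122. Reached i = s−1 = 1 without hitting −1: 7019 is a Miller–Rabin witness and 9853 is composite.
The smallest witness among the given bases is 929.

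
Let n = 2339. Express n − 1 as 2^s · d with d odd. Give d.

1169

Halving: 2338 → 1169; 1169 is odd.
So 2338 = 2^1 · 1169.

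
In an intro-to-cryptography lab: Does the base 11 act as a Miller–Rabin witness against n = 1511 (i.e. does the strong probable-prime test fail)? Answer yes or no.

no

n − 1 = 1510 = 2^1 · 755, so s = 1 and d = 755.
Repeated squaring mod 1511: 11^1 ≡ 11, 11^2 ≡ 121, 11^4 ≡ 1042, 11^8 ≡ 866, 11^16 ≡ 500, 11^32 ≡ 685, 11^64 ≡ 815, 11^128 ≡ 896, 11^256 ≡ 475, 11^512 ≡ 486.
755 = 512 + 128 + 64 + 32 + 16 + 2 + 1, so 11^755 ≡ 486·896·815·685·500·121·11 ≡ 1510 (mod 1511).
x_0 = 11^755 mod 1511 = 1510.
x_0 = 1510 ≡ −1, so 11 is not a witness.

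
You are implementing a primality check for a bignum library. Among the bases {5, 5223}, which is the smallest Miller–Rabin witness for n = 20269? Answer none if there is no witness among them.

n − 1 = 20268 = 2^2 · 5067, so s = 2 and d = 5067.
Base 5: x_0 = 5^5067 mod 20269 = 20268. x_0 = 20268 ≡ −1, so 5 is not a witness.
Base 5223: x_0 = 5223^5067 mod 20269 = 9841. x_0 is neither 1 nor 20268, so continue squaring. x_1 = 9841^2 mod 20269 = 20268. x_1 ≡ −1, so 5223 is not a witness.
No listed base is a witness for 20269.

none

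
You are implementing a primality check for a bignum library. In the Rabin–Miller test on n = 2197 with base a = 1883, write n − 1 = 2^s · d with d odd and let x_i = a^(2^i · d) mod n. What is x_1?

2170

n − 1 = 2196 = 2^2 · 549, so s = 2 and d = 549.
x_0 = 1883^549 mod 2197 = 372.
x_1 = 372^2 mod 2197 = 2170.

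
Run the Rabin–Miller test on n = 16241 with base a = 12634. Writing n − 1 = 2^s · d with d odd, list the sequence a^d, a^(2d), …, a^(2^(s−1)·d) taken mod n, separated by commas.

11825, 11856, 15122, 1604

n − 1 = 16240 = 2^4 · 1015, so s = 4 and d = 1015.
x_0 = 12634^1015 mod 16241 = 11825.
x_1 = 11825^2 mod 16241 = 11856.
x_2 = 11856^2 mod 16241 = 15122.
x_3 = 15122^2 mod 16241 = 1604.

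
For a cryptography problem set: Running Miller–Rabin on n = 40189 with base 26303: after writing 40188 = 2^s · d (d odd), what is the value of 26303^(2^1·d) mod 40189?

1

n − 1 = 40188 = 2^2 · 10047, so s = 2 and d = 10047.
x_0 = 26303^10047 mod 40189 = 40188.
x_1 = 40188^2 mod 40189 = 1.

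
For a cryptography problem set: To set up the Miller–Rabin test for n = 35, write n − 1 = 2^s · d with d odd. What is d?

17

Halving: 34 → 17; 17 is odd.
So 34 = 2^1 · 17.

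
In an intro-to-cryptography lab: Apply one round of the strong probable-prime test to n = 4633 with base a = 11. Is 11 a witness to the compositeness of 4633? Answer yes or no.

yes

n − 1 = 4632 = 2^3 · 579, so s = 3 and d = 579.
x_0 = 11^579 mod 4633 = 2322.
x_0 is neither 1 nor 4632, so continue squaring.
x_1 = 2322^2 mod 4633 = 3505.
x_2 = 3505^2 mod 4633 = 2942.
Reached i = s−1 = 2 without hitting −1: 11 is a Miller–Rabin witness and 4633 is composite.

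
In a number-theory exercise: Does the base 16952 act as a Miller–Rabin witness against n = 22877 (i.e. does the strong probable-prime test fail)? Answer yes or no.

n − 1 = 22876 = 2^2 · 5719, so s = 2 and d = 5719.
x_0 = 16952^5719 mod 22877 = 9673.
x_0 is neither 1 nor 22876, so continue squaring.
x_1 = 9673^2 mod 22877 = 22876.
x_1 ≡ −1, so 16952 is not a witness.

no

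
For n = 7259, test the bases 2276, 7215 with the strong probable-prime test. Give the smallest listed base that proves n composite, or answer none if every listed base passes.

n − 1 = 7258 = 2^1 · 3629, so s = 1 and d = 3629.
Base 2276: x_0 = 2276^3629 mod 7259 = 6938. x_0 ∉ {1, 7258} and s = 1, so 2276 is a Miller–Rabin witness and 7259 is composite.
Base 7215: x_0 = 7215^3629 mod 7259 = 5106. x_0 ∉ {1, 7258} and s = 1, so 7215 is a Miller–Rabin witness and 7259 is composite.
The smallest witness among the given bases is 2276.

2276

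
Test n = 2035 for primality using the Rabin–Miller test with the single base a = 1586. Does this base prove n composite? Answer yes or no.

n − 1 = 2034 = 2^1 · 1017, so s = 1 and d = 1017.
x_0 = 1586^1017 mod 2035 = 216.
x_0 ∉ {1, 2034} and s = 1, so 1586 is a Miller–Rabin witness and 2035 is composite.

yes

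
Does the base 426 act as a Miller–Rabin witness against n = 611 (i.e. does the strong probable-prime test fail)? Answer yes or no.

n − 1 = 610 = 2^1 · 305, so s = 1 and d = 305.
x_0 = 426^305 mod 611 = 212.
x_0 ∉ {1, 610} and s = 1, so 426 is a Miller–Rabin witness and 611 is composite.

yes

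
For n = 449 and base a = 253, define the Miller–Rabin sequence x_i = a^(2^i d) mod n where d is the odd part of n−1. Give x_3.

448

n − 1 = 448 = 2^6 · 7, so s = 6 and d = 7.
x_0 = 253^7 mod 449 = 414.
x_1 = 414^2 mod 449 = 327.
x_2 = 327^2 mod 449 = 67.
x_3 = 67^2 mod 449 = 448.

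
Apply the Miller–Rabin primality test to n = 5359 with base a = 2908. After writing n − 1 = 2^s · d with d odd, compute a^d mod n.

n − 1 = 5358 = 2^1 · 2679, so s = 1 and d = 2679.
2908^2679 mod 5359 = 2317.

2317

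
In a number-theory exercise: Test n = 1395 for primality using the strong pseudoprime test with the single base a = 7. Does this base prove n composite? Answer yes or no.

yes

n − 1 = 1394 = 2^1 · 697, so s = 1 and d = 697.
Repeated squaring mod 1395: 7^1 ≡ 7, 7^2 ≡ 49, 7^4 ≡ 1006, 7^8 ≡ 661, 7^16 ≡ 286, 7^32 ≡ 886, 7^64 ≡ 1006, 7^128 ≡ 661, 7^256 ≡ 286, 7^512 ≡ 886.
697 = 512 + 128 + 32 + 16 + 8 + 1, so 7^697 ≡ 886·661·886·286·661·7 ≡ 772 (mod 1395).
x_0 = 7^697 mod 1395 = 772.
x_0 ∉ {1, 1394} and s = 1, so 7 is a Miller–Rabin witness and 1395 is composite.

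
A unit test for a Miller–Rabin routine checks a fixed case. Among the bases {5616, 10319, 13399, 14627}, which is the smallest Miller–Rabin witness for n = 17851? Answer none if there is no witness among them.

none

n − 1 = 17850 = 2^1 · 8925, so s = 1 and d = 8925.
Base 5616: x_0 = 5616^8925 mod 17851 = 1. x_0 = 1, so 5616 is not a witness.
Base 10319: x_0 = 10319^8925 mod 17851 = 1. x_0 = 1, so 10319 is not a witness.
Base 13399: x_0 = 13399^8925 mod 17851 = 17850. x_0 = 17850 ≡ −1, so 13399 is not a witness.
Base 14627: x_0 = 14627^8925 mod 17851 = 17850. x_0 = 17850 ≡ −1, so 14627 is not a witness.
No listed base is a witness for 17851.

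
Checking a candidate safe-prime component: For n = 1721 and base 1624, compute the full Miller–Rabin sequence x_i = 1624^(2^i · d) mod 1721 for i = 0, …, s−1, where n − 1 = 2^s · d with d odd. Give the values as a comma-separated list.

n − 1 = 1720 = 2^3 · 215, so s = 3 and d = 215.
x_0 = 1624^215 mod 1721 = 473.
x_1 = 473^2 mod 1721 = 1720.
x_2 = 1720^2 mod 1721 = 1.

473, 1720, 1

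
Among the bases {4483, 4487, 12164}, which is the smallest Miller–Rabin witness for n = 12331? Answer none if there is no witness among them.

n − 1 = 12330 = 2^1 · 6165, so s = 1 and d = 6165.
Base 4483: x_0 = 4483^6165 mod 12331 = 12330. x_0 = 12330 ≡ −1, so 4483 is not a witness.
Base 4487: x_0 = 4487^6165 mod 12331 = 1671. x_0 ∉ {1, 12330} and s = 1, so 4487 is a Miller–Rabin witness and 12331 is composite.
Base 12164: x_0 = 12164^6165 mod 12331 = 10451. x_0 ∉ {1, 12330} and s = 1, so 12164 is a Miller–Rabin witness and 12331 is composite.
The smallest witness among the given bases is 4487.

4487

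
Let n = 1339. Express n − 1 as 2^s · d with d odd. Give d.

669

Halving: 1338 → 669; 669 is odd.
So 1338 = 2^1 · 669.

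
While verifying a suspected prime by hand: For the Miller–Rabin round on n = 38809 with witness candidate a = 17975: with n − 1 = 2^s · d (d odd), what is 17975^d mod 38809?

n − 1 = 38808 = 2^3 · 4851, so s = 3 and d = 4851.
Repeated squaring mod 38809: 17975^1 ≡ 17975, 17975^2 ≡ 15700, 17975^4 ≡ 14041, 17975^8 ≡ 38770, 17975^16 ≡ 1521, 17975^32 ≡ 23710, 17975^64 ≡ 15735, 17975^128 ≡ 27614, 17975^256 ≡ 13764, 17975^512 ≡ 20967, 17975^1024 ≡ 25546, 17975^2048 ≡ 24781, 17975^4096 ≡ 23154.
4851 = 4096 + 512 + 128 + 64 + 32 + 16 + 2 + 1, so 17975^4851 ≡ 23154·20967·27614·15735·23710·1521·15700·17975 ≡ 36853 (mod 38809).

36853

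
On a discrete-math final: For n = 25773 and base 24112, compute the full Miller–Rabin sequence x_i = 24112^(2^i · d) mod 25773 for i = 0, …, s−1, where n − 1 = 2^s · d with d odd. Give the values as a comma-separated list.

n − 1 = 25772 = 2^2 · 6443, so s = 2 and d = 6443.
x_0 = 24112^6443 mod 25773 = 484.
x_1 = 484^2 mod 25773 = 2299.

484, 2299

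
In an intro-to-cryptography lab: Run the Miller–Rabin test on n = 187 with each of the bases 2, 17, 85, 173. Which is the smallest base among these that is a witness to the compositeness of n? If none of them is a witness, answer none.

2

n − 1 = 186 = 2^1 · 93, so s = 1 and d = 93.
Base 2: x_0 = 2^93 mod 187 = 151. x_0 ∉ {1, 186} and s = 1, so 2 is a Miller–Rabin witness and 187 is composite.
Base 17: x_0 = 17^93 mod 187 = 51. x_0 ∉ {1, 186} and s = 1, so 17 is a Miller–Rabin witness and 187 is composite.
Base 85: x_0 = 85^93 mod 187 = 17. x_0 ∉ {1, 186} and s = 1, so 85 is a Miller–Rabin witness and 187 is composite.
Base 173: x_0 = 173^93 mod 187 = 182. x_0 ∉ {1, 186} and s = 1, so 173 is a Miller–Rabin witness and 187 is composite.
The smallest witness among the given bases is 2.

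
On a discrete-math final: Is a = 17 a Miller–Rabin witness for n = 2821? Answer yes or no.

no

n − 1 = 2820 = 2^2 · 705, so s = 2 and d = 705.
Repeated squaring mod 2821: 17^1 ≡ 17, 17^2 ≡ 289, 17^4 ≡ 1712, 17^8 ≡ 2746, 17^16 ≡ 2804, 17^32 ≡ 289, 17^64 ≡ 1712, 17^128 ≡ 2746, 17^256 ≡ 2804, 17^512 ≡ 289.
705 = 512 + 128 + 64 + 1, so 17^705 ≡ 289·2746·1712·17 ≡ 2820 (mod 2821).
x_0 = 17^705 mod 2821 = 2820.
x_0 = 2820 ≡ −1, so 17 is not a witness.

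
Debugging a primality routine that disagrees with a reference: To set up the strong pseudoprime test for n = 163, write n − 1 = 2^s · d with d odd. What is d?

81

Halving: 162 → 81; 81 is odd.
So 162 = 2^1 · 81.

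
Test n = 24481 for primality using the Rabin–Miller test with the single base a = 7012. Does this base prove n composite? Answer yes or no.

n − 1 = 24480 = 2^5 · 765, so s = 5 and d = 765.
x_0 = 7012^765 mod 24481 = 5385.
x_0 is neither 1 nor 24480, so continue squaring.
x_1 = 5385^2 mod 24481 = 12721.
x_2 = 12721^2 mod 24481 = 4431.
x_3 = 4431^2 mod 24481 = 24480.
x_3 ≡ −1, so 7012 is not a witness.

no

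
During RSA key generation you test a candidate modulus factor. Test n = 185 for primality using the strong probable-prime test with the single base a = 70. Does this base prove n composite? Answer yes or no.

n − 1 = 184 = 2^3 · 23, so s = 3 and d = 23.
x_0 = 70^23 mod 185 = 160.
x_0 is neither 1 nor 184, so continue squaring.
x_1 = 160^2 mod 185 = 70.
x_2 = 70^2 mod 185 = 90.
Reached i = s−1 = 2 without hitting −1: 70 is a Miller–Rabin witness and 185 is composite.

yes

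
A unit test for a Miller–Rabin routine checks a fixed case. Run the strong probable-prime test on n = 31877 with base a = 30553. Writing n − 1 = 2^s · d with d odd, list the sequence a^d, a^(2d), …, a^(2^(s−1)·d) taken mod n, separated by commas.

n − 1 = 31876 = 2^2 · 7969, so s = 2 and d = 7969.
x_0 = 30553^7969 mod 31877 = 25577.
x_1 = 25577^2 mod 31877 = 3135.

25577, 3135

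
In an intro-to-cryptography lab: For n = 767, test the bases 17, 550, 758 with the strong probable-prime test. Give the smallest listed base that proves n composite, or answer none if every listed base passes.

n − 1 = 766 = 2^1 · 383, so s = 1 and d = 383.
Base 17: x_0 = 17^383 mod 767 = 374. x_0 ∉ {1, 766} and s = 1, so 17 is a Miller–Rabin witness and 767 is composite.
Base 550: x_0 = 550^383 mod 767 = 166. x_0 ∉ {1, 766} and s = 1, so 550 is a Miller–Rabin witness and 767 is composite.
Base 758: x_0 = 758^383 mod 767 = 621. x_0 ∉ {1, 766} and s = 1, so 758 is a Miller–Rabin witness and 767 is composite.
The smallest witness among the given bases is 17.

17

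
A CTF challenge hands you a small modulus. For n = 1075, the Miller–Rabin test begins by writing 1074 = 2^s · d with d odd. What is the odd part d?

Halving: 1074 → 537; 537 is odd.
So 1074 = 2^1 · 537.

537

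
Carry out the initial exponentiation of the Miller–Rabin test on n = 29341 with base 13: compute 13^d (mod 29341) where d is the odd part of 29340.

8541

n − 1 = 29340 = 2^2 · 7335, so s = 2 and d = 7335.
Repeated squaring mod 29341: 13^1 ≡ 13, 13^2 ≡ 169, 13^4 ≡ 28561, 13^8 ≡ 21580, 13^16 ≡ 25389, 13^32 ≡ 8892, 13^64 ≡ 23010, 13^128 ≡ 1755, 13^256 ≡ 28561, 13^512 ≡ 21580, 13^1024 ≡ 25389, 13^2048 ≡ 8892, 13^4096 ≡ 23010.
7335 = 4096 + 2048 + 1024 + 128 + 32 + 4 + 2 + 1, so 13^7335 ≡ 23010·8892·25389·1755·8892·28561·169·13 ≡ 8541 (mod 29341).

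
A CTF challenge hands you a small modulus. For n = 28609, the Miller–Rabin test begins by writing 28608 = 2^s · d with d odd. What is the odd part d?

Halving: 28608 → 14304 → 7152 → 3576 → 1788 → 894 → 447; 447 is odd.
So 28608 = 2^6 · 447.

447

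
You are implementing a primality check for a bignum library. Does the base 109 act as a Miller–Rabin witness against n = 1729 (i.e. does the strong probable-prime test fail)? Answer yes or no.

n − 1 = 1728 = 2^6 · 27, so s = 6 and d = 27.
x_0 = 109^27 mod 1729 = 645.
x_0 is neither 1 nor 1728, so continue squaring.
x_1 = 645^2 mod 1729 = 1065.
x_2 = 1065^2 mod 1729 = 1.
x_2 = 1 but x_1 ≠ ±1, a nontrivial square root of 1 — 109 is a witness and 1729 is composite.

yes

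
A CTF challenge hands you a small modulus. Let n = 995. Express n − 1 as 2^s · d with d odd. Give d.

497

Halving: 994 → 497; 497 is odd.
So 994 = 2^1 · 497.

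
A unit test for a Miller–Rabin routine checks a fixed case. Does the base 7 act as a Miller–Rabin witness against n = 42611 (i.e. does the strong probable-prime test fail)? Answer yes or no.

n − 1 = 42610 = 2^1 · 21305, so s = 1 and d = 21305.
Repeated squaring mod 42611: 7^1 ≡ 7, 7^2 ≡ 49, 7^4 ≡ 2401, 7^8 ≡ 12316, 7^16 ≡ 31307, 7^32 ≡ 32638, 7^64 ≡ 6655, 7^128 ≡ 16196, 7^256 ≡ 39711, 7^512 ≡ 15633, 7^1024 ≡ 16604, 7^2048 ≡ 42257, 7^4096 ≡ 40094, 7^8192 ≡ 28861, 7^16384 ≡ 40104.
21305 = 16384 + 4096 + 512 + 256 + 32 + 16 + 8 + 1, so 7^21305 ≡ 40104·40094·15633·39711·32638·31307·12316·7 ≡ 42610 (mod 42611).
x_0 = 7^21305 mod 42611 = 42610.
x_0 = 42610 ≡ −1, so 7 is not a witness.

no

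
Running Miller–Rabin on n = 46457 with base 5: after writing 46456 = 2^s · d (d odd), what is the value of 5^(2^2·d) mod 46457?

n − 1 = 46456 = 2^3 · 5807, so s = 3 and d = 5807.
x_0 = 5^5807 mod 46457 = 15662.
x_1 = 15662^2 mod 46457 = 5284.
x_2 = 5284^2 mod 46457 = 46456.

46456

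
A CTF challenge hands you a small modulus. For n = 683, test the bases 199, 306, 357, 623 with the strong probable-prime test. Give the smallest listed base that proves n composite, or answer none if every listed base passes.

none

n − 1 = 682 = 2^1 · 341, so s = 1 and d = 341.
Base 199: x_0 = 199^341 mod 683 = 682. x_0 = 682 ≡ −1, so 199 is not a witness.
Base 306: x_0 = 306^341 mod 683 = 1. x_0 = 1, so 306 is not a witness.
Base 357: x_0 = 357^341 mod 683 = 1. x_0 = 1, so 357 is not a witness.
Base 623: x_0 = 623^341 mod 683 = 1. x_0 = 1, so 623 is not a witness.
No listed base is a witness for 683.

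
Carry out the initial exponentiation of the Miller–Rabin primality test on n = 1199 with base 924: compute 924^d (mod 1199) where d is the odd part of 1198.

n − 1 = 1198 = 2^1 · 599, so s = 1 and d = 599.
By repeated squaring, 924^599 ≡ 176 (mod 1199).

176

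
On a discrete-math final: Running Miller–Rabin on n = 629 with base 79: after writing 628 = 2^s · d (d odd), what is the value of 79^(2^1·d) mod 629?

576

n − 1 = 628 = 2^2 · 157, so s = 2 and d = 157.
x_0 = 79^157 mod 629 = 568.
x_1 = 568^2 mod 629 = 576.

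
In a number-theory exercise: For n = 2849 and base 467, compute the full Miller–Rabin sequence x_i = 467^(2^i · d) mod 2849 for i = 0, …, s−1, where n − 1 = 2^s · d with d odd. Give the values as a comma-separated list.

n − 1 = 2848 = 2^5 · 89, so s = 5 and d = 89.
x_0 = 467^89 mod 2849 = 1340.
x_1 = 1340^2 mod 2849 = 730.
x_2 = 730^2 mod 2849 = 137.
x_3 = 137^2 mod 2849 = 1675.
x_4 = 1675^2 mod 2849 = 2209.

1340, 730, 137, 1675, 2209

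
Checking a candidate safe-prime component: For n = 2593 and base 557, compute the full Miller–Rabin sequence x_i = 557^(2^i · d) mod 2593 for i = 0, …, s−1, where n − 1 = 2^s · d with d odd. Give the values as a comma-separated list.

125, 67, 1896, 918, 2592

n − 1 = 2592 = 2^5 · 81, so s = 5 and d = 81.
x_0 = 557^81 mod 2593 = 125.
x_1 = 125^2 mod 2593 = 67.
x_2 = 67^2 mod 2593 = 1896.
x_3 = 1896^2 mod 2593 = 918.
x_4 = 918^2 mod 2593 = 2592.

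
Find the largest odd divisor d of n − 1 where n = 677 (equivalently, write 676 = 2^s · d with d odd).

Halving: 676 → 338 → 169; 169 is odd.
So 676 = 2^2 · 169.

169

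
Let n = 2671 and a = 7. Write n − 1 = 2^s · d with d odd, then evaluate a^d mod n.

n − 1 = 2670 = 2^1 · 1335, so s = 1 and d = 1335.
Repeated squaring mod 2671: 7^1 ≡ 7, 7^2 ≡ 49, 7^4 ≡ 2401, 7^8 ≡ 783, 7^16 ≡ 1430, 7^32 ≡ 1585, 7^64 ≡ 1485, 7^128 ≡ 1650, 7^256 ≡ 751, 7^512 ≡ 420, 7^1024 ≡ 114.
1335 = 1024 + 256 + 32 + 16 + 4 + 2 + 1, so 7^1335 ≡ 114·751·1585·1430·2401·49·7 ≡ 2670 (mod 2671).

2670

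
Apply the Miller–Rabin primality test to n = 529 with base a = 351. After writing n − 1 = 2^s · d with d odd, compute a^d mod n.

162

n − 1 = 528 = 2^4 · 33, so s = 4 and d = 33.
351^33 mod 529 = 162.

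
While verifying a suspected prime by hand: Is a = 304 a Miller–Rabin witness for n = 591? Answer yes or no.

n − 1 = 590 = 2^1 · 295, so s = 1 and d = 295.
x_0 = 304^295 mod 591 = 304.
x_0 ∉ {1, 590} and s = 1, so 304 is a Miller–Rabin witness and 591 is composite.

yes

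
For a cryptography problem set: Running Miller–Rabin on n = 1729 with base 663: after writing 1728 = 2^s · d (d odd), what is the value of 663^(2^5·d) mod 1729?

533

n − 1 = 1728 = 2^6 · 27, so s = 6 and d = 27.
x_0 = 663^27 mod 1729 = 286.
x_1 = 286^2 mod 1729 = 533.
x_2 = 533^2 mod 1729 = 533.
x_3 = 533^2 mod 1729 = 533.
x_4 = 533^2 mod 1729 = 533.
x_5 = 533^2 mod 1729 = 533.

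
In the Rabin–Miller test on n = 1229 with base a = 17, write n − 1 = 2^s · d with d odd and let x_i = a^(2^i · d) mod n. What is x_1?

1228

n − 1 = 1228 = 2^2 · 307, so s = 2 and d = 307.
x_0 = 17^307 mod 1229 = 597.
x_1 = 597^2 mod 1229 = 1228.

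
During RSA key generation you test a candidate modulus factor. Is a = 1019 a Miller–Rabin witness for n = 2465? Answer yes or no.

n − 1 = 2464 = 2^5 · 77, so s = 5 and d = 77.
Repeated squaring mod 2465: 1019^1 ≡ 1019, 1019^2 ≡ 596, 1019^4 ≡ 256, 1019^8 ≡ 1446, 1019^16 ≡ 596, 1019^32 ≡ 256, 1019^64 ≡ 1446.
77 = 64 + 8 + 4 + 1, so 1019^77 ≡ 1446·1446·256·1019 ≡ 2464 (mod 2465).
x_0 = 1019^77 mod 2465 = 2464.
x_0 = 2464 ≡ −1, so 1019 is not a witness.

no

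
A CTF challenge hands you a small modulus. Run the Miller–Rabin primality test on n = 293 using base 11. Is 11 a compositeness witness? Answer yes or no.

no

n − 1 = 292 = 2^2 · 73, so s = 2 and d = 73.
By repeated squaring, 11^73 ≡ 155 (mod 293).
x_0 = 11^73 mod 293 = 155.
x_0 is neither 1 nor 292, so continue squaring.
x_1 = 155^2 mod 293 = 292.
x_1 ≡ −1, so 11 is not a witness.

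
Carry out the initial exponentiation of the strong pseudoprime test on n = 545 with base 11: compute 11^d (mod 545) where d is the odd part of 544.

n − 1 = 544 = 2^5 · 17, so s = 5 and d = 17.
By repeated squaring, 11^17 ≡ 351 (mod 545).

351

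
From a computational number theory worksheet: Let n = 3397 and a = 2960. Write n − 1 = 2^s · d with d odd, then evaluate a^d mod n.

n − 1 = 3396 = 2^2 · 849, so s = 2 and d = 849.
2960^849 mod 3397 = 173.

173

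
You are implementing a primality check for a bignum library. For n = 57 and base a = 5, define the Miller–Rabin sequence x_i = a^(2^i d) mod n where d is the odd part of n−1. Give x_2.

43

n − 1 = 56 = 2^3 · 7, so s = 3 and d = 7.
By repeated squaring, 5^7 ≡ 35 (mod 57).
x_0 = 35.
x_1 = 35^2 mod 57 = 28.
x_2 = 28^2 mod 57 = 43.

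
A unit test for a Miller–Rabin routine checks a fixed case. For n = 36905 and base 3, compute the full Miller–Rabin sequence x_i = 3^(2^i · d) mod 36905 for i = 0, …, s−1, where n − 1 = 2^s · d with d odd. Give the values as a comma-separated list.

n − 1 = 36904 = 2^3 · 4613, so s = 3 and d = 4613.
x_0 = 3^4613 mod 36905 = 7408.
x_1 = 7408^2 mod 36905 = 729.
x_2 = 729^2 mod 36905 = 14771.

7408, 729, 14771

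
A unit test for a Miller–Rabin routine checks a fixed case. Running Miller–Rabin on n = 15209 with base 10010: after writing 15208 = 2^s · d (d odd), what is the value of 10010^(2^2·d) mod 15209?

n − 1 = 15208 = 2^3 · 1901, so s = 3 and d = 1901.
x_0 = 10010^1901 mod 15209 = 14179.
x_1 = 14179^2 mod 15209 = 11479.
x_2 = 11479^2 mod 15209 = 11874.

11874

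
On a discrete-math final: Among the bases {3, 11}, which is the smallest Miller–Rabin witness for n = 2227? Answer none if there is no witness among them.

3

n − 1 = 2226 = 2^1 · 1113, so s = 1 and d = 1113.
Base 3: x_0 = 3^1113 mod 2227 = 1714. x_0 ∉ {1, 2226} and s = 1, so 3 is a Miller–Rabin witness and 2227 is composite.
Base 11: x_0 = 11^1113 mod 2227 = 1485. x_0 ∉ {1, 2226} and s = 1, so 11 is a Miller–Rabin witness and 2227 is composite.
The smallest witness among the given bases is 3.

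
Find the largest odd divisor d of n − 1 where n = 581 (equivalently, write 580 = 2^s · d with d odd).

145

Halving: 580 → 290 → 145; 145 is odd.
So 580 = 2^2 · 145.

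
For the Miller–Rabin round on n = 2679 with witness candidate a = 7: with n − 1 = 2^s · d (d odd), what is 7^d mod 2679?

2002

n − 1 = 2678 = 2^1 · 1339, so s = 1 and d = 1339.
7^1339 mod 2679 = 2002.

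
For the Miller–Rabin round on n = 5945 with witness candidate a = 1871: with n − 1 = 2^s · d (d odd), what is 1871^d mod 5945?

n − 1 = 5944 = 2^3 · 743, so s = 3 and d = 743.
By repeated squaring, 1871^743 ≡ 5466 (mod 5945).

5466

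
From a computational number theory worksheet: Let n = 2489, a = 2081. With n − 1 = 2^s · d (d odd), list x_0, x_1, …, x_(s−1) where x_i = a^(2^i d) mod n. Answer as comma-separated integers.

896, 1358, 2304

n − 1 = 2488 = 2^3 · 311, so s = 3 and d = 311.
x_0 = 2081^311 mod 2489 = 896.
x_1 = 896^2 mod 2489 = 1358.
x_2 = 1358^2 mod 2489 = 2304.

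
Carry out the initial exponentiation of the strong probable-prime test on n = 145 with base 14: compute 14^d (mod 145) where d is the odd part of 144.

n − 1 = 144 = 2^4 · 9, so s = 4 and d = 9.
Repeated squaring mod 145: 14^1 ≡ 14, 14^2 ≡ 51, 14^4 ≡ 136, 14^8 ≡ 81.
9 = 8 + 1, so 14^9 ≡ 81·14 ≡ 119 (mod 145).

119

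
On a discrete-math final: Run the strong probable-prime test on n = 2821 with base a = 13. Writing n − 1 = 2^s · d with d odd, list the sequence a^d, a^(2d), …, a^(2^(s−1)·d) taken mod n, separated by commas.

650, 2171

n − 1 = 2820 = 2^2 · 705, so s = 2 and d = 705.
x_0 = 13^705 mod 2821 = 650.
x_1 = 650^2 mod 2821 = 2171.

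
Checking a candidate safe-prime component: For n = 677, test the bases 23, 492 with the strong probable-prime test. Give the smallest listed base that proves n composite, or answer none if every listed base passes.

n − 1 = 676 = 2^2 · 169, so s = 2 and d = 169.
Base 23: x_0 = 23^169 mod 677 = 651. x_0 is neither 1 nor 676, so continue squaring. x_1 = 651^2 mod 677 = 676. x_1 ≡ −1, so 23 is not a witness.
Base 492: x_0 = 492^169 mod 677 = 26. x_0 is neither 1 nor 676, so continue squaring. x_1 = 26^2 mod 677 = 676. x_1 ≡ −1, so 492 is not a witness.
No listed base is a witness for 677.

none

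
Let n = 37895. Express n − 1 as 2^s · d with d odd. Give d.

18947

Halving: 37894 → 18947; 18947 is odd.
So 37894 = 2^1 · 18947.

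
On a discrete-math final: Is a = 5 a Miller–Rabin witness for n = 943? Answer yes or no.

yes

n − 1 = 942 = 2^1 · 471, so s = 1 and d = 471.
Repeated squaring mod 943: 5^1 ≡ 5, 5^2 ≡ 25, 5^4 ≡ 625, 5^8 ≡ 223, 5^16 ≡ 693, 5^32 ≡ 262, 5^64 ≡ 748, 5^128 ≡ 305, 5^256 ≡ 611.
471 = 256 + 128 + 64 + 16 + 4 + 2 + 1, so 5^471 ≡ 611·305·748·693·625·25·5 ≡ 241 (mod 943).
x_0 = 5^471 mod 943 = 241.
x_0 ∉ {1, 942} and s = 1, so 5 is a Miller–Rabin witness and 943 is composite.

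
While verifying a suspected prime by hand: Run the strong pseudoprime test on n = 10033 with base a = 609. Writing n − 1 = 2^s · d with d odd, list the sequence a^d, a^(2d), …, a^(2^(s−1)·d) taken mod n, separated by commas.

9558, 4899, 1265, 4978

n − 1 = 10032 = 2^4 · 627, so s = 4 and d = 627.
x_0 = 609^627 mod 10033 = 9558.
x_1 = 9558^2 mod 10033 = 4899.
x_2 = 4899^2 mod 10033 = 1265.
x_3 = 1265^2 mod 10033 = 4978.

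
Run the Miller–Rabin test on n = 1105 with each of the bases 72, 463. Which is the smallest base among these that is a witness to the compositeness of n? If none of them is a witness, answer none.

none

n − 1 = 1104 = 2^4 · 69, so s = 4 and d = 69.
Base 72: x_0 = 72^69 mod 1105 = 242. x_0 is neither 1 nor 1104, so continue squaring. x_1 = 242^2 mod 1105 = 1104. x_1 ≡ −1, so 72 is not a witness.
Base 463: x_0 = 463^69 mod 1105 = 463. x_0 is neither 1 nor 1104, so continue squaring. x_1 = 463^2 mod 1105 = 1104. x_1 ≡ −1, so 463 is not a witness.
No listed base is a witness for 1105.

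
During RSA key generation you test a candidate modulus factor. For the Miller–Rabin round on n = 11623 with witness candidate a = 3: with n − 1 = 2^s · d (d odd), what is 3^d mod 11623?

n − 1 = 11622 = 2^1 · 5811, so s = 1 and d = 5811.
Repeated squaring mod 11623: 3^1 ≡ 3, 3^2 ≡ 9, 3^4 ≡ 81, 3^8 ≡ 6561, 3^16 ≡ 6752, 3^32 ≡ 4098, 3^64 ≡ 9992, 3^128 ≡ 10117, 3^256 ≡ 1551, 3^512 ≡ 11263, 3^1024 ≡ 1747, 3^2048 ≡ 6783, 3^4096 ≡ 5255.
5811 = 4096 + 1024 + 512 + 128 + 32 + 16 + 2 + 1, so 3^5811 ≡ 5255·1747·11263·10117·4098·6752·9·3 ≡ 11121 (mod 11623).

11121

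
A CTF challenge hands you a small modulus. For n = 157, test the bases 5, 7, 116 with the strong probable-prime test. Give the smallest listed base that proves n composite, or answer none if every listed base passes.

none

n − 1 = 156 = 2^2 · 39, so s = 2 and d = 39.
Base 5: x_0 = 5^39 mod 157 = 129. x_0 is neither 1 nor 156, so continue squaring. x_1 = 129^2 mod 157 = 156. x_1 ≡ −1, so 5 is not a witness.
Base 7: x_0 = 7^39 mod 157 = 28. x_0 is neither 1 nor 156, so continue squaring. x_1 = 28^2 mod 157 = 156. x_1 ≡ −1, so 7 is not a witness.
Base 116: x_0 = 116^39 mod 157 = 28. x_0 is neither 1 nor 156, so continue squaring. x_1 = 28^2 mod 157 = 156. x_1 ≡ −1, so 116 is not a witness.
No listed base is a witness for 157.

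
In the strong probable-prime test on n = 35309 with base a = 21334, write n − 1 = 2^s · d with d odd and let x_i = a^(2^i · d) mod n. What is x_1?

13924

n − 1 = 35308 = 2^2 · 8827, so s = 2 and d = 8827.
x_0 = 21334^8827 mod 35309 = 16064.
x_1 = 16064^2 mod 35309 = 13924.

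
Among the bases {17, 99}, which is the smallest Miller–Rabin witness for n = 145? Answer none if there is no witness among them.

n − 1 = 144 = 2^4 · 9, so s = 4 and d = 9.
Base 17: x_0 = 17^9 mod 145 = 17. x_0 is neither 1 nor 144, so continue squaring. x_1 = 17^2 mod 145 = 144. x_1 ≡ −1, so 17 is not a witness.
Base 99: x_0 = 99^9 mod 145 = 99. x_0 is neither 1 nor 144, so continue squaring. x_1 = 99^2 mod 145 = 86. x_2 = 86^2 mod 145 = 1. x_2 = 1 but x_1 ≠ ±1, a nontrivial square root of 1 — 99 is a witness and 145 is composite.
The smallest witness among the given bases is 99.

99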